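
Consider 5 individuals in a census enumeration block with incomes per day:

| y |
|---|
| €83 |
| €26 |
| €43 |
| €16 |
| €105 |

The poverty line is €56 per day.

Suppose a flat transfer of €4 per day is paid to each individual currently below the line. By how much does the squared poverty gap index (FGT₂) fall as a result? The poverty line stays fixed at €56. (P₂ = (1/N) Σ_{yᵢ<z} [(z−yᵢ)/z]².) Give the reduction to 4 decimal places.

Before: below the line — €16, €26, €43; squared poverty gap index (FGT₂) = 0.170217.
After the €4 transfer: below the line — €20, €30, €47; squared poverty gap index (FGT₂) = 0.130931.
Reduction = 0.170217 − 0.130931 = 0.0393.

0.0393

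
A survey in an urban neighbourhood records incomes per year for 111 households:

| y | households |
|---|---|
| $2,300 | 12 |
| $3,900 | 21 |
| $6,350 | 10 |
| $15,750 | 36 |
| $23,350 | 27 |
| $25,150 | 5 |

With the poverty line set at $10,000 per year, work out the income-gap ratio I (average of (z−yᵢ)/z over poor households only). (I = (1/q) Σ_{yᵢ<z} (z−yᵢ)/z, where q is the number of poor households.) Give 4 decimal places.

Poor units: 12×$2,300, 21×$3,900, 10×$6,350 (q = 43 of N = 111).
Relative gaps: 0.7700 (×12), 0.6100 (×21), 0.3650 (×10); sum = 25.700000.
The income-gap ratio divides by q (the poor only): 25.700000 / 43 = 0.5977.

0.5977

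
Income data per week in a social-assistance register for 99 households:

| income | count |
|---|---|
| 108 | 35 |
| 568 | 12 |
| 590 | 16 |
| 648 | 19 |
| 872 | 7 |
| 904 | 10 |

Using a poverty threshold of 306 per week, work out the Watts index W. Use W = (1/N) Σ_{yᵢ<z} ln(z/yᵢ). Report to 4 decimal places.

Incomes under z: 35×108 (q = 35 of N = 99).
ln(z/y) terms: ln(306/108) = 1.0415 (×35).
W = 36.450886 / 99 = 0.3682.

0.3682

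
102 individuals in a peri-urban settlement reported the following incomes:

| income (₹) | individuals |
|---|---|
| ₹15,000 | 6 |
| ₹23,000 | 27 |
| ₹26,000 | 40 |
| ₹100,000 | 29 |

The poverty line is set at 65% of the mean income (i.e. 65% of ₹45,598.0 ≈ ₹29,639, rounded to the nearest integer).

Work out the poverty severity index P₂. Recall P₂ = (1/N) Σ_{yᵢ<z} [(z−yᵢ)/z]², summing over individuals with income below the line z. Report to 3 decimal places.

Below z: 6×₹15,000, 27×₹23,000, 40×₹26,000 (q = 73 of N = 102).
Normalized shortfalls: (29639−15000)/29639 = 0.4939 (×6); (29639−23000)/29639 = 0.2240 (×27); (29639−26000)/29639 = 0.1228 (×40).
Squared: 0.2439 (×6); 0.0502 (×27); 0.0151 (×40).
Sum = 3.421351; P₂ = 3.421351 / 102 = 0.034.

0.034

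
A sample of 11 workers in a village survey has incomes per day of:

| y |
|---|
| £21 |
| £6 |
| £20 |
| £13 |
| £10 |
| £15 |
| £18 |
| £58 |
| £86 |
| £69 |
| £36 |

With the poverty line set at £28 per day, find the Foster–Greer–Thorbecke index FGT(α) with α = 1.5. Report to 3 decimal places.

0.219

Incomes under z: £6, £10, £13, £15, £18, £20, £21 (q = 7 of N = 11).
Normalized shortfalls: (28−6)/28 = 0.7857; (28−10)/28 = 0.6429; (28−13)/28 = 0.5357; (28−15)/28 = 0.4643; (28−18)/28 = 0.3571; (28−20)/28 = 0.2857; (28−21)/28 = 0.2500.
Raised to α = 1.5: 0.69646; 0.51543; 0.39210; 0.31636; 0.21343; 0.15272; 0.12500.
Sum = 2.411508; FGT(1.5) = 2.411508 / 11 = 0.219.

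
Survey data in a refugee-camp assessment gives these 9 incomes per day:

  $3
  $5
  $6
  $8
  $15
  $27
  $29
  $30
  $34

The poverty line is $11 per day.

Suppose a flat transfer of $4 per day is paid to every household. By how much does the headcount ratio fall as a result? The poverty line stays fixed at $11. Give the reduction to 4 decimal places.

0.1111

Before: below the line — $3, $5, $6, $8; headcount ratio = 0.444444.
After the $4 transfer: below the line — $7, $9, $10; headcount ratio = 0.333333.
Reduction = 0.444444 − 0.333333 = 0.1111.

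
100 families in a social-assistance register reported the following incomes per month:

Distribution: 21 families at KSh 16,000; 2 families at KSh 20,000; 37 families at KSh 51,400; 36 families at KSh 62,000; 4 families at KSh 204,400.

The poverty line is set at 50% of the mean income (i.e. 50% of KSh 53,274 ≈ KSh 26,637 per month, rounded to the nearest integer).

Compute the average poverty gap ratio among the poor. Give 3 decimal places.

0.386

Poor units: 21×KSh 16,000, 2×KSh 20,000 (q = 23 of N = 100).
Shortfall ratios (z−y)/z: 0.3993 (×21), 0.2492 (×2); sum = 8.884296.
The income-gap ratio divides by q (the poor only): 8.884296 / 23 = 0.386.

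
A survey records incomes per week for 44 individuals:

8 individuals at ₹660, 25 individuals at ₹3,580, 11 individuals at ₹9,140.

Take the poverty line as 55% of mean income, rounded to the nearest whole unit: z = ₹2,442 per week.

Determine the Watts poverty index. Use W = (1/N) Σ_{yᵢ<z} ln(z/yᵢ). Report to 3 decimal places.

Incomes under z: 8×₹660 (q = 8 of N = 44).
Log shortfalls: ln(2442/660) = 1.3083 (×8).
W = 10.466663 / 44 = 0.238.

0.238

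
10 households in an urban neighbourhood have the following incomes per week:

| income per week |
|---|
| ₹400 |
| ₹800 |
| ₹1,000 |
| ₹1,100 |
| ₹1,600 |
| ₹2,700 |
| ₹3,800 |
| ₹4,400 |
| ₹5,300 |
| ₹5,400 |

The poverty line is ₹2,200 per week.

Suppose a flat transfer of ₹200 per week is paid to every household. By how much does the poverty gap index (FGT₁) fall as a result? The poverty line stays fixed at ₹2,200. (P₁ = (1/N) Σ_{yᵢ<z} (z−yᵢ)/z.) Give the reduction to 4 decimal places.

0.0455

Before: below the line — ₹400, ₹800, ₹1,000, ₹1,100, ₹1,600; poverty gap index (FGT₁) = 0.277273.
After the ₹200 transfer: below the line — ₹600, ₹1,000, ₹1,200, ₹1,300, ₹1,800; poverty gap index (FGT₁) = 0.231818.
Reduction = 0.277273 − 0.231818 = 0.0455.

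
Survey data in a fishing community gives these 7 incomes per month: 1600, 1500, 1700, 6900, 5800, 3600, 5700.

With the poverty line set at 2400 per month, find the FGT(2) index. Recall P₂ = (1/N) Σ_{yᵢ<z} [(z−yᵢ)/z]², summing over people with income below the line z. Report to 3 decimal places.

0.048

Incomes under z: 1500, 1600, 1700 (q = 3 of N = 7).
Normalized shortfalls: (2400−1500)/2400 = 0.3750; (2400−1600)/2400 = 0.3333; (2400−1700)/2400 = 0.2917.
Squared: 0.1406; 0.1111; 0.0851.
Sum = 0.336806; P₂ = 0.336806 / 7 = 0.048.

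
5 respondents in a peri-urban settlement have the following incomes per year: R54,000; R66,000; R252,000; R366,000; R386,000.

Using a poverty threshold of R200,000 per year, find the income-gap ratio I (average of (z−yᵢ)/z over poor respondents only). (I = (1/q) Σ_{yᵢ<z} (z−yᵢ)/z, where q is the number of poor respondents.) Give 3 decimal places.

0.700

Poor units: R54,000, R66,000 (q = 2 of N = 5).
Relative gaps: 0.7300, 0.6700; sum = 1.400000.
The income-gap ratio divides by q (the poor only): 1.400000 / 2 = 0.700.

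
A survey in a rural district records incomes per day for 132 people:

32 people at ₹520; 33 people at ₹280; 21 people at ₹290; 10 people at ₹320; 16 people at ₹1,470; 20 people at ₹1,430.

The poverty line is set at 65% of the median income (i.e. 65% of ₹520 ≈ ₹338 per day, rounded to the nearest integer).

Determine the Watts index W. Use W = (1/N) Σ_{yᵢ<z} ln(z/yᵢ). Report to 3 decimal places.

0.076

Below z: 33×₹280, 21×₹290, 10×₹320 (q = 64 of N = 132).
Log shortfalls: ln(338/280) = 0.1883 (×33); ln(338/290) = 0.1532 (×21); ln(338/320) = 0.0547 (×10).
W = 9.976171 / 132 = 0.076.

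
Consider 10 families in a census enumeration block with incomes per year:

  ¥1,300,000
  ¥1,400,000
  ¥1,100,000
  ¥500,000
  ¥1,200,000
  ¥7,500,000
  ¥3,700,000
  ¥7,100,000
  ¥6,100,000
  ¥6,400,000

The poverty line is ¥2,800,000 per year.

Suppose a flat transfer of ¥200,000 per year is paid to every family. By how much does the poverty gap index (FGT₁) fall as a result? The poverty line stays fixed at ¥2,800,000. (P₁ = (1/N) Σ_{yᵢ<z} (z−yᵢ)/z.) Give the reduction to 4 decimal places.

0.0357

Before: below the line — ¥500,000, ¥1,100,000, ¥1,200,000, ¥1,300,000, ¥1,400,000; poverty gap index (FGT₁) = 0.303571.
After the ¥200,000 transfer: below the line — ¥700,000, ¥1,300,000, ¥1,400,000, ¥1,500,000, ¥1,600,000; poverty gap index (FGT₁) = 0.267857.
Reduction = 0.303571 − 0.267857 = 0.0357.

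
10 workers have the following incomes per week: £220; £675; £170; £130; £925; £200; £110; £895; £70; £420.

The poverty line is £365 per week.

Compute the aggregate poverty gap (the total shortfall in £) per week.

£1,290

Below z: £70, £110, £130, £170, £200, £220 (q = 6 of N = 10).
Individual gaps: 365−70 = 295; 365−110 = 255; 365−130 = 235; 365−170 = 195; 365−200 = 165; 365−220 = 145.
Aggregate gap = £1,290.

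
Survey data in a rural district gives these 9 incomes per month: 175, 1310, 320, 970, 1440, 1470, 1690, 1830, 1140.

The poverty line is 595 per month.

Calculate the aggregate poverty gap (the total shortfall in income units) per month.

Incomes under z: 175, 320 (q = 2 of N = 9).
Individual gaps: 595−175 = 420; 595−320 = 275.
Aggregate gap = 695.

695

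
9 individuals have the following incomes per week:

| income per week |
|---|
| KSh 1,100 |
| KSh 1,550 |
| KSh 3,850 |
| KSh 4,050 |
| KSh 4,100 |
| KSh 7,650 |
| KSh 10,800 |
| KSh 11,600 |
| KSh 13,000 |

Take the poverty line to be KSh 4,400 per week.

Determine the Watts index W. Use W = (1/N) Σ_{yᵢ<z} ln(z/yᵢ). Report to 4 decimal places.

0.3019

Poor units: KSh 1,100, KSh 1,550, KSh 3,850, KSh 4,050, KSh 4,100 (q = 5 of N = 9).
ln(z/y) terms: ln(4400/1100) = 1.3863; ln(4400/1550) = 1.0433; ln(4400/3850) = 0.1335; ln(4400/4050) = 0.0829; ln(4400/4100) = 0.0706.
W = 2.716681 / 9 = 0.3019.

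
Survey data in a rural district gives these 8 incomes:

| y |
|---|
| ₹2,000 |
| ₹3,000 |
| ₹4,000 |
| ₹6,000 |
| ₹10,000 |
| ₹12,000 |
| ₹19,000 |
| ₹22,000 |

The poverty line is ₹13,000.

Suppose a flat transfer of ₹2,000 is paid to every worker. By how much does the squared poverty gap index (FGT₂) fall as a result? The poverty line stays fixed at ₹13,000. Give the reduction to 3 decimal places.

Before: below the line — ₹2,000, ₹3,000, ₹4,000, ₹6,000, ₹10,000, ₹12,000; squared poverty gap index (FGT₂) = 0.26701.
After the ₹2,000 transfer: below the line — ₹4,000, ₹5,000, ₹6,000, ₹8,000, ₹12,000; squared poverty gap index (FGT₂) = 0.16272.
Reduction = 0.26701 − 0.16272 = 0.104.

0.104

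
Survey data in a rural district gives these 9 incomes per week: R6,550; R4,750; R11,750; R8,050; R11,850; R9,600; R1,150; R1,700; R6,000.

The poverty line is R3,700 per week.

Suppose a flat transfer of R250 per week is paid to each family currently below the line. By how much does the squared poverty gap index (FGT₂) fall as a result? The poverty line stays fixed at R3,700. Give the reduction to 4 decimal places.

Before: below the line — R1,150, R1,700; squared poverty gap index (FGT₂) = 0.085241.
After the R250 transfer: below the line — R1,400, R1,950; squared poverty gap index (FGT₂) = 0.067791.
Reduction = 0.085241 − 0.067791 = 0.0174.

0.0174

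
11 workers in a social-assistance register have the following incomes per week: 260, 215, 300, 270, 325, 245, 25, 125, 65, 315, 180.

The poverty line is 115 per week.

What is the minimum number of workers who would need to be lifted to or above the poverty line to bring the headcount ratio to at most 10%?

2 of the 11 workers are poor, so H = 2/11 = 0.182.
A headcount ratio of at most 10% allows at most ⌊0.10 × 11⌋ = 1 poor workers.
So at least 2 − 1 = 1 must be lifted.

1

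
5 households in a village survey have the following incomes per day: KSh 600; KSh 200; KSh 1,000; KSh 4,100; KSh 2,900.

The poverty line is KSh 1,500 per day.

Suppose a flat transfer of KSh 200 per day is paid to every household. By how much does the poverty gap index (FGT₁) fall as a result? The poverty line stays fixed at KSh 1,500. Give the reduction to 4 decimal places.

0.0800

Before: below the line — KSh 200, KSh 600, KSh 1,000; poverty gap index (FGT₁) = 0.360000.
After the KSh 200 transfer: below the line — KSh 400, KSh 800, KSh 1,200; poverty gap index (FGT₁) = 0.280000.
Reduction = 0.360000 − 0.280000 = 0.0800.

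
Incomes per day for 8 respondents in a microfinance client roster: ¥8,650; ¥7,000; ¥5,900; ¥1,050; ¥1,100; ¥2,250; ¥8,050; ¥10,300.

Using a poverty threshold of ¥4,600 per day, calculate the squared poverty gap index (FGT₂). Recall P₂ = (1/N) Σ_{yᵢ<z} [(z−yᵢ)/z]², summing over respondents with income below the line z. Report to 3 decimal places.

Below z: ¥1,050, ¥1,100, ¥2,250 (q = 3 of N = 8).
Shortfall ratios: (4600−1050)/4600 = 0.7717; (4600−1100)/4600 = 0.7609; (4600−2250)/4600 = 0.5109.
Squared: 0.5956; 0.5789; 0.2610.
Sum = 1.435491; P₂ = 1.435491 / 8 = 0.179.

0.179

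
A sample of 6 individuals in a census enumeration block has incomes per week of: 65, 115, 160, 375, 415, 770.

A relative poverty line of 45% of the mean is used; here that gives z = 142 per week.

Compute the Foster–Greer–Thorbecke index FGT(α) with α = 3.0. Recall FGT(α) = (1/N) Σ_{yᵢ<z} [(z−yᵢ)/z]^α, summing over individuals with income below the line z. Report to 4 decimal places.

Below the line: 65, 115 (q = 2 of N = 6).
Gap ratios (z−y)/z: (142−65)/142 = 0.5423; (142−115)/142 = 0.1901.
Raised to α = 3.0: 0.15944; 0.00687.
Sum = 0.166318; FGT(3.0) = 0.166318 / 6 = 0.0277.

0.0277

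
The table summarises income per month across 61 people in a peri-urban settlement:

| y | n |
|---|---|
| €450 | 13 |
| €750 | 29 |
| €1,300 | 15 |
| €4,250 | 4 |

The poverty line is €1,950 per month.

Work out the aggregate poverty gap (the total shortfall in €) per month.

Incomes under z: 13×€450, 29×€750, 15×€1,300 (q = 57 of N = 61).
Individual gaps: 13×(1950−450) = 19500; 29×(1950−750) = 34800; 15×(1950−1300) = 9750.
Aggregate gap = €64,050.

€64,050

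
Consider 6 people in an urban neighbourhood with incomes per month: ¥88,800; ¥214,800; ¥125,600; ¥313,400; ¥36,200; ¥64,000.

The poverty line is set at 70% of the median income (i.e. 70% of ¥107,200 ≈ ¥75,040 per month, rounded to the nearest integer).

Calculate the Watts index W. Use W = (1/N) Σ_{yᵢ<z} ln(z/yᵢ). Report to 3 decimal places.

0.148

Incomes under z: ¥36,200, ¥64,000 (q = 2 of N = 6).
ln(z/y) terms: ln(75040/36200) = 0.7290; ln(75040/64000) = 0.1591.
W = 0.888100 / 6 = 0.148.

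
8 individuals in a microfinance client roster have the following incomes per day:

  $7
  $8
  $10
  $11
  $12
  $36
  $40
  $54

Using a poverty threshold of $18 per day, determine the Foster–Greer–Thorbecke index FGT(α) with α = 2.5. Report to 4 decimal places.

Incomes under z: $7, $8, $10, $11, $12 (q = 5 of N = 8).
Normalized shortfalls: (18−7)/18 = 0.6111; (18−8)/18 = 0.5556; (18−10)/18 = 0.4444; (18−11)/18 = 0.3889; (18−12)/18 = 0.3333.
Raised to α = 2.5: 0.29194; 0.23005; 0.13169; 0.09431; 0.06415.
Sum = 0.812141; FGT(2.5) = 0.812141 / 8 = 0.1015.

0.1015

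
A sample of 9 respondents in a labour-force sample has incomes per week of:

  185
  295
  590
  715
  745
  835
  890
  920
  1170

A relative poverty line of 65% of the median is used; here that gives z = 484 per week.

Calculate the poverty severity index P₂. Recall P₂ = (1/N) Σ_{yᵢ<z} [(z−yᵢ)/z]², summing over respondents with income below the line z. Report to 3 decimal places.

Poor units: 185, 295 (q = 2 of N = 9).
Normalized shortfalls: (484−185)/484 = 0.6178; (484−295)/484 = 0.3905.
Squared: 0.3816; 0.1525.
Sum = 0.534125; P₂ = 0.534125 / 9 = 0.059.

0.059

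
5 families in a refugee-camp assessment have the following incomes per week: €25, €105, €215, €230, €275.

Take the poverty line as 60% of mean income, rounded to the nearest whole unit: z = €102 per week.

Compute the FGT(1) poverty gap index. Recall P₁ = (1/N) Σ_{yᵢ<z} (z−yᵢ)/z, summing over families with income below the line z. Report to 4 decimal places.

0.1510

Below z: €25 (q = 1 of N = 5).
Relative gaps: (102−25)/102 = 0.7549.
Σ = 0.754902. Dividing by the full population N = 5 gives P₁ = 0.1510.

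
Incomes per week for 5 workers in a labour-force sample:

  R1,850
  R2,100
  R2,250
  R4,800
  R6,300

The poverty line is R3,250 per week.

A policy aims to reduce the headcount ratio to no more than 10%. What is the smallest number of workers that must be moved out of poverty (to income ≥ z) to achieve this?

3 of the 5 workers are poor, so H = 3/5 = 0.600.
A headcount ratio of at most 10% allows at most ⌊0.10 × 5⌋ = 0 poor workers.
So at least 3 − 0 = 3 must be lifted.

3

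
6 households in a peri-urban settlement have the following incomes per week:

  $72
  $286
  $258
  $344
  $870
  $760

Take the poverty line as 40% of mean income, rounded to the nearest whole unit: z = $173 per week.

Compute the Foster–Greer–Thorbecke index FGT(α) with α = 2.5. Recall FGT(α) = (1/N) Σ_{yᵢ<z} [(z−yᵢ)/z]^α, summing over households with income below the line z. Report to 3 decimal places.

Below z: $72 (q = 1 of N = 6).
Normalized shortfalls: (173−72)/173 = 0.5838.
Raised to α = 2.5: 0.26043.
Sum = 0.260428; FGT(2.5) = 0.260428 / 6 = 0.043.

0.043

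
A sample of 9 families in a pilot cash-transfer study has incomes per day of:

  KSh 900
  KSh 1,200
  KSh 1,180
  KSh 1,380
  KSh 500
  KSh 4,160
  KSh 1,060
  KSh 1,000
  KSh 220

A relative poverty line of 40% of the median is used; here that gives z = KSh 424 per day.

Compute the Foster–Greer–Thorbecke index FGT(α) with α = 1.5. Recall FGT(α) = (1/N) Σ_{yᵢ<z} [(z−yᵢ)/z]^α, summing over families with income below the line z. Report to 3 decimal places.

Poor units: KSh 220 (q = 1 of N = 9).
Gap ratios (z−y)/z: (424−220)/424 = 0.4811.
Raised to α = 1.5: 0.33373.
Sum = 0.333731; FGT(1.5) = 0.333731 / 9 = 0.037.

0.037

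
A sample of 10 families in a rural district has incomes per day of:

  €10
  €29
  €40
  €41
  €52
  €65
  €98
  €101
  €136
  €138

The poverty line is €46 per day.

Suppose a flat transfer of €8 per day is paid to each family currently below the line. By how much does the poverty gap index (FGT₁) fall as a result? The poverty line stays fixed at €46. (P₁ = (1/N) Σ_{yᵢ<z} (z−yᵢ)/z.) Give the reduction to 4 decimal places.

0.0587

Before: below the line — €10, €29, €40, €41; poverty gap index (FGT₁) = 0.139130.
After the €8 transfer: below the line — €18, €37; poverty gap index (FGT₁) = 0.080435.
Reduction = 0.139130 − 0.080435 = 0.0587.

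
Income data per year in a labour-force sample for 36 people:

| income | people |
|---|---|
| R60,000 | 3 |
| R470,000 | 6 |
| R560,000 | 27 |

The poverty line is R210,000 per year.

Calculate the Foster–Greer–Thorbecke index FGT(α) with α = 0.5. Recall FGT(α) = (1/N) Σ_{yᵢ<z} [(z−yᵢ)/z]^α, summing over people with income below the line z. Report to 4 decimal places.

0.0704

Incomes under z: 3×R60,000 (q = 3 of N = 36).
Relative gaps: (210000−60000)/210000 = 0.7143 (×3).
Raised to α = 0.5: 0.84515 (×3).
Sum = 2.535463; FGT(0.5) = 2.535463 / 36 = 0.0704.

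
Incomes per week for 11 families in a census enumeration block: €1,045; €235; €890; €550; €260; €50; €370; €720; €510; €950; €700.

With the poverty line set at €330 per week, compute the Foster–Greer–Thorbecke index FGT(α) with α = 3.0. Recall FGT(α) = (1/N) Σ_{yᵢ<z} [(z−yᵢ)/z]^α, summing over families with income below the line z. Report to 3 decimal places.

0.059

Poor units: €50, €235, €260 (q = 3 of N = 11).
Gap ratios (z−y)/z: (330−50)/330 = 0.8485; (330−235)/330 = 0.2879; (330−260)/330 = 0.2121.
Raised to α = 3.0: 0.61085; 0.02386; 0.00954.
Sum = 0.644249; FGT(3.0) = 0.644249 / 11 = 0.059.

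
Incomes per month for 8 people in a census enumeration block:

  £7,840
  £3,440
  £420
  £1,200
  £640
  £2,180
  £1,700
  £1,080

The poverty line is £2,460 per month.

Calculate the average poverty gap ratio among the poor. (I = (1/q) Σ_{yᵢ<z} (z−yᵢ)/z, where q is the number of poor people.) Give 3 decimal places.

Below z: £420, £640, £1,080, £1,200, £1,700, £2,180 (q = 6 of N = 8).
Shortfall ratios (z−y)/z: 0.8293, 0.7398, 0.5610, 0.5122, 0.3089, 0.1138; sum = 3.065041.
The income-gap ratio divides by q (the poor only): 3.065041 / 6 = 0.511.

0.511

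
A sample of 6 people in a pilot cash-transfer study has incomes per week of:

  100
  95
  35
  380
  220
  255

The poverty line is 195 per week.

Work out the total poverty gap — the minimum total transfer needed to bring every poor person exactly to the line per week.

Poor units: 35, 95, 100 (q = 3 of N = 6).
Individual gaps: 195−35 = 160; 195−95 = 100; 195−100 = 95.
Aggregate gap = 355.

355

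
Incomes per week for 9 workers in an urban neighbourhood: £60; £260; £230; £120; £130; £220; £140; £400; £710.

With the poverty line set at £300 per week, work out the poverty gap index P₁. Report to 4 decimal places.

Below z: £60, £120, £130, £140, £220, £230, £260 (q = 7 of N = 9).
Gap ratios (z−y)/z: (300−60)/300 = 0.8000; (300−120)/300 = 0.6000; (300−130)/300 = 0.5667; (300−140)/300 = 0.5333; (300−220)/300 = 0.2667; (300−230)/300 = 0.2333; (300−260)/300 = 0.1333.
Sum of shortfalls = 3.133333; P₁ averages over all N: 3.133333 / 9 = 0.3481.

0.3481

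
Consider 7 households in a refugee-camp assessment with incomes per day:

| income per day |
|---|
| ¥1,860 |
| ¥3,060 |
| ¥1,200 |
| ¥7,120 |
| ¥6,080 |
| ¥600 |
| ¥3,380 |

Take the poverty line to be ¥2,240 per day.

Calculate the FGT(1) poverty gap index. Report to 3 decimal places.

0.195

Below z: ¥600, ¥1,200, ¥1,860 (q = 3 of N = 7).
Normalized shortfalls: (2240−600)/2240 = 0.7321; (2240−1200)/2240 = 0.4643; (2240−1860)/2240 = 0.1696.
Σ = 1.366071. Dividing by the full population N = 7 gives P₁ = 0.195.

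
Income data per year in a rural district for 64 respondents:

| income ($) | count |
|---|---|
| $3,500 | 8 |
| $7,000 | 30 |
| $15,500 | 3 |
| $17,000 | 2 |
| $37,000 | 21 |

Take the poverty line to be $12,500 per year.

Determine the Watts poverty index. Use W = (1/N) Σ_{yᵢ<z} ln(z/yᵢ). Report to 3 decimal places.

0.431

Below the line: 8×$3,500, 30×$7,000 (q = 38 of N = 64).
Log gaps: ln(12500/3500) = 1.2730 (×8); ln(12500/7000) = 0.5798 (×30).
W = 27.578280 / 64 = 0.431.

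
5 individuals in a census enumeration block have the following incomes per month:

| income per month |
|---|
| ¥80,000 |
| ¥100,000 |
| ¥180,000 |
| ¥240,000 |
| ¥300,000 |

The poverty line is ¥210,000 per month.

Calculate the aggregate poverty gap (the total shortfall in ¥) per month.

Below the line: ¥80,000, ¥100,000, ¥180,000 (q = 3 of N = 5).
Individual gaps: 210000−80000 = 130000; 210000−100000 = 110000; 210000−180000 = 30000.
Aggregate gap = ¥270,000.

¥270,000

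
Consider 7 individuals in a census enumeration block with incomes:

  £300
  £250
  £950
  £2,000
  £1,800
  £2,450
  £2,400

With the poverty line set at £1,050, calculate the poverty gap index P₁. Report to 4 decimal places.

0.2245

Below z: £250, £300, £950 (q = 3 of N = 7).
Gap ratios (z−y)/z: (1050−250)/1050 = 0.7619; (1050−300)/1050 = 0.7143; (1050−950)/1050 = 0.0952.
Sum of shortfalls = 1.571429; P₁ averages over all N: 1.571429 / 7 = 0.2245.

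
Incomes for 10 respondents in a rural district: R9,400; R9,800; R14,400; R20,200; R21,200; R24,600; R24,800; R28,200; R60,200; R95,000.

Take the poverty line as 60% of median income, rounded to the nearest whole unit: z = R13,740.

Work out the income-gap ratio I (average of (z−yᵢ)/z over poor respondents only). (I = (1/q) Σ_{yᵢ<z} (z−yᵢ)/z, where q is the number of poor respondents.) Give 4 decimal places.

0.3013

Poor units: R9,400, R9,800 (q = 2 of N = 10).
Relative gaps: 0.3159, 0.2868; sum = 0.602620.
The income-gap ratio divides by q (the poor only): 0.602620 / 2 = 0.3013.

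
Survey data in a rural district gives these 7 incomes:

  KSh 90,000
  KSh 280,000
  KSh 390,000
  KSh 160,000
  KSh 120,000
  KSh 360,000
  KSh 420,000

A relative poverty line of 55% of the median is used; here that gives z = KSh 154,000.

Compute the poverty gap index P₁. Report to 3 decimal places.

0.091

Below the line: KSh 90,000, KSh 120,000 (q = 2 of N = 7).
Gap ratios (z−y)/z: (154000−90000)/154000 = 0.4156; (154000−120000)/154000 = 0.2208.
Σ = 0.636364. Dividing by the full population N = 7 gives P₁ = 0.091.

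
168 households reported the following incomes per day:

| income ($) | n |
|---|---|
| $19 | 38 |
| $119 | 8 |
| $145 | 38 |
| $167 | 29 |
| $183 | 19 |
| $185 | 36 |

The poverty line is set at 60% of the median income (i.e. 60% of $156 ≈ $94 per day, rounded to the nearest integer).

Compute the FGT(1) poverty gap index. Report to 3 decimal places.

0.180

Below the line: 38×$19 (q = 38 of N = 168).
Normalized shortfalls: (94−19)/94 = 0.7979 (×38).
Σ = 30.319149. Dividing by the full population N = 168 gives P₁ = 0.180.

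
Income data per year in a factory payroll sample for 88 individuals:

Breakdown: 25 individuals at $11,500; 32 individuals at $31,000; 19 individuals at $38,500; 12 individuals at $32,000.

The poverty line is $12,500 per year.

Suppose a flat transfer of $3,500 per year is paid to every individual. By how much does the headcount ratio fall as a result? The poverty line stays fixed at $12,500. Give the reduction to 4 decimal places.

Before: below the line — 25×$11,500; headcount ratio = 0.284091.
After the $3,500 transfer: below the line — none; headcount ratio = 0.000000.
Reduction = 0.284091 − 0.000000 = 0.2841.

0.2841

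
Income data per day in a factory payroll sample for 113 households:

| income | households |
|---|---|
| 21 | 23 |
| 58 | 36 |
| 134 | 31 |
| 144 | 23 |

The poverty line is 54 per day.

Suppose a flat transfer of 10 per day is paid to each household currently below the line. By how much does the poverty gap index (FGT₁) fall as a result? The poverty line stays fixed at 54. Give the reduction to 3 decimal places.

Before: below the line — 23×21; poverty gap index (FGT₁) = 0.12439.
After the 10 transfer: below the line — 23×31; poverty gap index (FGT₁) = 0.08669.
Reduction = 0.12439 − 0.08669 = 0.038.

0.038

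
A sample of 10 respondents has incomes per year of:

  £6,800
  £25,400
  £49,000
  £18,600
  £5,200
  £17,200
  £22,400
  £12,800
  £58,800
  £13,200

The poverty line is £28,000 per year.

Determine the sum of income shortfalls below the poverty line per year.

Incomes under z: £5,200, £6,800, £12,800, £13,200, £17,200, £18,600, £22,400, £25,400 (q = 8 of N = 10).
Individual gaps: 28000−5200 = 22800; 28000−6800 = 21200; 28000−12800 = 15200; 28000−13200 = 14800; 28000−17200 = 10800; 28000−18600 = 9400; 28000−22400 = 5600; 28000−25400 = 2600.
Aggregate gap = £102,400.

£102,400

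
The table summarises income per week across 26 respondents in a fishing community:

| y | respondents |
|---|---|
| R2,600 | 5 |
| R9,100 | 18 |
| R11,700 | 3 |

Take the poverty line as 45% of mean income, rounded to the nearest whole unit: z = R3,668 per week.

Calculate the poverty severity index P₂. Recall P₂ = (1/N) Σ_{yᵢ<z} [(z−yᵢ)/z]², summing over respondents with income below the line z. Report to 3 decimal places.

0.016

Below the line: 5×R2,600 (q = 5 of N = 26).
Gap ratios (z−y)/z: (3668−2600)/3668 = 0.2912 (×5).
Squared: 0.0848 (×5).
Sum = 0.423891; P₂ = 0.423891 / 26 = 0.016.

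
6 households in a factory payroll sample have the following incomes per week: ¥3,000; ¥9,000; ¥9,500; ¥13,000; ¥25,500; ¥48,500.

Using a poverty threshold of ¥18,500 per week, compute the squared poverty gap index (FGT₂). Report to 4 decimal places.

0.2151

Below the line: ¥3,000, ¥9,000, ¥9,500, ¥13,000 (q = 4 of N = 6).
Normalized shortfalls: (18500−3000)/18500 = 0.8378; (18500−9000)/18500 = 0.5135; (18500−9500)/18500 = 0.4865; (18500−13000)/18500 = 0.2973.
Squared: 0.7020; 0.2637; 0.2367; 0.0884.
Sum = 1.290723; P₂ = 1.290723 / 6 = 0.2151.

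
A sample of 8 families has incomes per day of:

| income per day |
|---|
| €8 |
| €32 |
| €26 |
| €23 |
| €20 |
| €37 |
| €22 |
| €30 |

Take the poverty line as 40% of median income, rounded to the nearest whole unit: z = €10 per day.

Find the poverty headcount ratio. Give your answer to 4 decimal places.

0.1250

1 of the 8 families have income below €10.
H = 1/8 = 0.1250.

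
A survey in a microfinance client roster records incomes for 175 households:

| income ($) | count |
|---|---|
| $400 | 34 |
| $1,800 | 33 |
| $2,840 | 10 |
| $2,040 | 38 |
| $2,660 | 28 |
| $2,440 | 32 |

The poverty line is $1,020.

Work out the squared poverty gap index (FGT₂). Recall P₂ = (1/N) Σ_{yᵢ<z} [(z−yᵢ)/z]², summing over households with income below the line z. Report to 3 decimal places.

0.072

Incomes under z: 34×$400 (q = 34 of N = 175).
Normalized shortfalls: (1020−400)/1020 = 0.6078 (×34).
Squared: 0.3695 (×34).
Sum = 12.562092; P₂ = 12.562092 / 175 = 0.072.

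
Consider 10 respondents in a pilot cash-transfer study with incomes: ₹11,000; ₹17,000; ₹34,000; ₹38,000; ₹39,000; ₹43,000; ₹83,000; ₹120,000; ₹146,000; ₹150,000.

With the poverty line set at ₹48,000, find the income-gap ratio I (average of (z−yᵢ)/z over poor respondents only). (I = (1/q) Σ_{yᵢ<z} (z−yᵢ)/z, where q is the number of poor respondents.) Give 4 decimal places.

Below z: ₹11,000, ₹17,000, ₹34,000, ₹38,000, ₹39,000, ₹43,000 (q = 6 of N = 10).
Shortfall ratios (z−y)/z: 0.7708, 0.6458, 0.2917, 0.2083, 0.1875, 0.1042; sum = 2.208333.
The income-gap ratio divides by q (the poor only): 2.208333 / 6 = 0.3681.

0.3681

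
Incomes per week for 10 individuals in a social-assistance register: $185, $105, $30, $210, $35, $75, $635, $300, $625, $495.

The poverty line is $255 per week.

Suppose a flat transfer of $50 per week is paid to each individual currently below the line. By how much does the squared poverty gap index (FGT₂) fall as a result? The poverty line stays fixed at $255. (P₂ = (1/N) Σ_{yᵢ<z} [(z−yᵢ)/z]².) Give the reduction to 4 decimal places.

0.1138

Before: below the line — $30, $35, $75, $105, $185, $210; squared poverty gap index (FGT₂) = 0.247366.
After the $50 transfer: below the line — $80, $85, $125, $155, $235; squared poverty gap index (FGT₂) = 0.133526.
Reduction = 0.247366 − 0.133526 = 0.1138.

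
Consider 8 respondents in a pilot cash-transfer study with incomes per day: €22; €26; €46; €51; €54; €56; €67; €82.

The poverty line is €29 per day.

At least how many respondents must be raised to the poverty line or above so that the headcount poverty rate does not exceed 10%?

Currently q = 2 of N = 8 are below the line (H = 0.250).
A headcount ratio of at most 10% allows at most ⌊0.10 × 8⌋ = 0 poor respondents.
So at least 2 − 0 = 2 must be lifted.

2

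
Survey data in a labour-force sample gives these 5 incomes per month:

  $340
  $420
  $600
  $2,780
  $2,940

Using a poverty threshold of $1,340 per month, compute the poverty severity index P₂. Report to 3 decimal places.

Poor units: $340, $420, $600 (q = 3 of N = 5).
Relative gaps: (1340−340)/1340 = 0.7463; (1340−420)/1340 = 0.6866; (1340−600)/1340 = 0.5522.
Squared: 0.5569; 0.4714; 0.3050.
Sum = 1.333259; P₂ = 1.333259 / 5 = 0.267.

0.267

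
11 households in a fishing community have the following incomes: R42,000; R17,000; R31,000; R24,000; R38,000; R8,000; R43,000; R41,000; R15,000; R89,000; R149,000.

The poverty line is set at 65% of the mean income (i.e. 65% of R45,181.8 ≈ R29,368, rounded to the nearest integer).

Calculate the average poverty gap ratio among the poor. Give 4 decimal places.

0.4552

Below z: R8,000, R15,000, R17,000, R24,000 (q = 4 of N = 11).
Relative gaps: 0.7276, 0.4892, 0.4211, 0.1828; sum = 1.820757.
I averages over the q = 4 poor units only: 1.820757 / 4 = 0.4552.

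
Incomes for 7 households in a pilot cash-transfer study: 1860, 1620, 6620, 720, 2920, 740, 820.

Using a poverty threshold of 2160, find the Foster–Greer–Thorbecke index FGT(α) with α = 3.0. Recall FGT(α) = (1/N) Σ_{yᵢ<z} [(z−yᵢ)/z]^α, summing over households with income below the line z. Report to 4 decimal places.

Incomes under z: 720, 740, 820, 1620, 1860 (q = 5 of N = 7).
Normalized shortfalls: (2160−720)/2160 = 0.6667; (2160−740)/2160 = 0.6574; (2160−820)/2160 = 0.6204; (2160−1620)/2160 = 0.2500; (2160−1860)/2160 = 0.1389.
Raised to α = 3.0: 0.29630; 0.28412; 0.23876; 0.01562; 0.00268.
Sum = 0.837477; FGT(3.0) = 0.837477 / 7 = 0.1196.

0.1196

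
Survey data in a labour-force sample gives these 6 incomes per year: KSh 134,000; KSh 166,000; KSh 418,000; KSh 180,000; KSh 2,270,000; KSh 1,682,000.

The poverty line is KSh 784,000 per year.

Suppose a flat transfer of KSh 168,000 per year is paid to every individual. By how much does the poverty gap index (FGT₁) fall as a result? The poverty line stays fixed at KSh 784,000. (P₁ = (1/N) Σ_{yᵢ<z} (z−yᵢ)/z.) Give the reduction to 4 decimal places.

Before: below the line — KSh 134,000, KSh 166,000, KSh 180,000, KSh 418,000; poverty gap index (FGT₁) = 0.475765.
After the KSh 168,000 transfer: below the line — KSh 302,000, KSh 334,000, KSh 348,000, KSh 586,000; poverty gap index (FGT₁) = 0.332908.
Reduction = 0.475765 − 0.332908 = 0.1429.

0.1429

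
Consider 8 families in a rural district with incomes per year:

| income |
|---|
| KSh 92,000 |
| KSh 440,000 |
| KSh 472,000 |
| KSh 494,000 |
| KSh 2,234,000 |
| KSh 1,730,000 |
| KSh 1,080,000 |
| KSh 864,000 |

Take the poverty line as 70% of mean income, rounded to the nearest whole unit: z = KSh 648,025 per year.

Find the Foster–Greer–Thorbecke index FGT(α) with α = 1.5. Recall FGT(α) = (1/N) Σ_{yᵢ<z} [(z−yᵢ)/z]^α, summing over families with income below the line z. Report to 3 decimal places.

Poor units: KSh 92,000, KSh 440,000, KSh 472,000, KSh 494,000 (q = 4 of N = 8).
Shortfall ratios: (648025−92000)/648025 = 0.8580; (648025−440000)/648025 = 0.3210; (648025−472000)/648025 = 0.2716; (648025−494000)/648025 = 0.2377.
Raised to α = 1.5: 0.79479; 0.18188; 0.14157; 0.11588.
Sum = 1.234121; FGT(1.5) = 1.234121 / 8 = 0.154.

0.154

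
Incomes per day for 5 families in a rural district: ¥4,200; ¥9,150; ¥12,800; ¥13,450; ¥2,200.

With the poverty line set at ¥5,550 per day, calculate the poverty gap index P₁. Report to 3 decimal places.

Below z: ¥2,200, ¥4,200 (q = 2 of N = 5).
Normalized shortfalls: (5550−2200)/5550 = 0.6036; (5550−4200)/5550 = 0.2432.
Σ = 0.846847. Dividing by the full population N = 5 gives P₁ = 0.169.

0.169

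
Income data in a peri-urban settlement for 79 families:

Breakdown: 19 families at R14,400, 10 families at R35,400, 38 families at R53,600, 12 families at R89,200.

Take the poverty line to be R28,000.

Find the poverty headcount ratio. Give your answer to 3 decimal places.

19 of the 79 families have income below R28,000.
H = 19/79 = 0.241.

0.241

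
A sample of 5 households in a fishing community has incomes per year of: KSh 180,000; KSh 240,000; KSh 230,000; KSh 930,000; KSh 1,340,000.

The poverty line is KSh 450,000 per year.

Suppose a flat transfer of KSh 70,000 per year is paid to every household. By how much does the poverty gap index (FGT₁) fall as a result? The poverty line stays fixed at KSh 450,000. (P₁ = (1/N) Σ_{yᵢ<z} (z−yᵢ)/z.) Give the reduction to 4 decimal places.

Before: below the line — KSh 180,000, KSh 230,000, KSh 240,000; poverty gap index (FGT₁) = 0.311111.
After the KSh 70,000 transfer: below the line — KSh 250,000, KSh 300,000, KSh 310,000; poverty gap index (FGT₁) = 0.217778.
Reduction = 0.311111 − 0.217778 = 0.0933.

0.0933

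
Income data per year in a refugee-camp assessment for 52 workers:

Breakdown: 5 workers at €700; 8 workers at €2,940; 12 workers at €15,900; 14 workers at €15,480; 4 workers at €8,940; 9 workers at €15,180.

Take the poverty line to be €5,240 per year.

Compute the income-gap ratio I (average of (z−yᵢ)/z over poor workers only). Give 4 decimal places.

Poor units: 5×€700, 8×€2,940 (q = 13 of N = 52).
Shortfall ratios (z−y)/z: 0.8664 (×5), 0.4389 (×8); sum = 7.843511.
The income-gap ratio divides by q (the poor only): 7.843511 / 13 = 0.6033.

0.6033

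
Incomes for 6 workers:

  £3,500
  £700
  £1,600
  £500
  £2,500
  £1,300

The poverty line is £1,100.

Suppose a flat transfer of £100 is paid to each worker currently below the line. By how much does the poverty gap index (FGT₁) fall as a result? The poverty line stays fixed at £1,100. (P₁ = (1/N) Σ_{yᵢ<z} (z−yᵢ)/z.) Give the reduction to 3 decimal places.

Before: below the line — £500, £700; poverty gap index (FGT₁) = 0.15152.
After the £100 transfer: below the line — £600, £800; poverty gap index (FGT₁) = 0.12121.
Reduction = 0.15152 − 0.12121 = 0.030.

0.030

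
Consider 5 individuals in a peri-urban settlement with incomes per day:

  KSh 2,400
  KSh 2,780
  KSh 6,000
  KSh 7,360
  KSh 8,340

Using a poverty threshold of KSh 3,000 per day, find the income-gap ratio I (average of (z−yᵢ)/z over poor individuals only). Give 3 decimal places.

Below z: KSh 2,400, KSh 2,780 (q = 2 of N = 5).
Shortfall ratios (z−y)/z: 0.2000, 0.0733; sum = 0.273333.
I averages over the q = 2 poor units only: 0.273333 / 2 = 0.137.

0.137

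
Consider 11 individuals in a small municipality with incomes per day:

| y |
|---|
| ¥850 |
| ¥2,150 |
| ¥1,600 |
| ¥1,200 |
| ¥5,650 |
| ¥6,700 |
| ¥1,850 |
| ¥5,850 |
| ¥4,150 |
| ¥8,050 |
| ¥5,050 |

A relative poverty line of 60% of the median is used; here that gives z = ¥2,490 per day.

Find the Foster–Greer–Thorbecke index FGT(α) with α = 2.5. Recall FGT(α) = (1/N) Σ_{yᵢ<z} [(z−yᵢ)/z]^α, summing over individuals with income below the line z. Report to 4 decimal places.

Below the line: ¥850, ¥1,200, ¥1,600, ¥1,850, ¥2,150 (q = 5 of N = 11).
Normalized shortfalls: (2490−850)/2490 = 0.6586; (2490−1200)/2490 = 0.5181; (2490−1600)/2490 = 0.3574; (2490−1850)/2490 = 0.2570; (2490−2150)/2490 = 0.1365.
Raised to α = 2.5: 0.35206; 0.19319; 0.07638; 0.03349; 0.00689.
Sum = 0.662004; FGT(2.5) = 0.662004 / 11 = 0.0602.

0.0602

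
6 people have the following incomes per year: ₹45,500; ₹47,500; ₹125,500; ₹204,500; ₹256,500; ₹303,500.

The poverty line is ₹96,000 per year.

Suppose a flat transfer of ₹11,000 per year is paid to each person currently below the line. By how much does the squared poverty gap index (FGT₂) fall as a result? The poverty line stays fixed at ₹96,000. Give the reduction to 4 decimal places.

Before: below the line — ₹45,500, ₹47,500; squared poverty gap index (FGT₂) = 0.088659.
After the ₹11,000 transfer: below the line — ₹56,500, ₹58,500; squared poverty gap index (FGT₂) = 0.053648.
Reduction = 0.088659 − 0.053648 = 0.0350.

0.0350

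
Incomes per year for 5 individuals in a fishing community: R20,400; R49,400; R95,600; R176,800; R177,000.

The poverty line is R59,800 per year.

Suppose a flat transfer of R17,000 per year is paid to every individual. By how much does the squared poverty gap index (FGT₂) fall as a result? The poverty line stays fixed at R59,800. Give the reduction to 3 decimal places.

Before: below the line — R20,400, R49,400; squared poverty gap index (FGT₂) = 0.09287.
After the R17,000 transfer: below the line — R37,400; squared poverty gap index (FGT₂) = 0.02806.
Reduction = 0.09287 − 0.02806 = 0.065.

0.065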